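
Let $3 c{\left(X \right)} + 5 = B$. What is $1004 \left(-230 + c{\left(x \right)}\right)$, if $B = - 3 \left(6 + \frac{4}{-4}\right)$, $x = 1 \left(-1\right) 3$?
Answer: $- \frac{712840}{3} \approx -2.3761 \cdot 10^{5}$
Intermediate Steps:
$x = -3$ ($x = \left(-1\right) 3 = -3$)
$B = -15$ ($B = - 3 \left(6 + 4 \left(- \frac{1}{4}\right)\right) = - 3 \left(6 - 1\right) = \left(-3\right) 5 = -15$)
$c{\left(X \right)} = - \frac{20}{3}$ ($c{\left(X \right)} = - \frac{5}{3} + \frac{1}{3} \left(-15\right) = - \frac{5}{3} - 5 = - \frac{20}{3}$)
$1004 \left(-230 + c{\left(x \right)}\right) = 1004 \left(-230 - \frac{20}{3}\right) = 1004 \left(- \frac{710}{3}\right) = - \frac{712840}{3}$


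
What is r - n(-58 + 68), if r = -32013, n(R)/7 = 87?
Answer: -32622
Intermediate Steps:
n(R) = 609 (n(R) = 7*87 = 609)
r - n(-58 + 68) = -32013 - 1*609 = -32013 - 609 = -32622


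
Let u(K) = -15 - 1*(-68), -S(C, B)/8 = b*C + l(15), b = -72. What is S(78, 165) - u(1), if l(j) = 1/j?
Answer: 673117/15 ≈ 44874.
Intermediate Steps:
l(j) = 1/j
S(C, B) = -8/15 + 576*C (S(C, B) = -8*(-72*C + 1/15) = -8*(1/15 - 72*C) = -8/15 + 576*C)
u(K) = 53 (u(K) = -15 + 68 = 53)
S(78, 165) - u(1) = (-8/15 + 576*78) - 1*53 = (-8/15 + 44928) - 53 = 673912/15 - 53 = 673117/15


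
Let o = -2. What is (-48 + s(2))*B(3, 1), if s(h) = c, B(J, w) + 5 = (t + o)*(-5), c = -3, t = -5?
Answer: -1530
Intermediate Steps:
B(J, w) = 30 (B(J, w) = -5 + (-5 - 2)*(-5) = -5 - 7*(-5) = -5 + 35 = 30)
s(h) = -3
(-48 + s(2))*B(3, 1) = (-48 - 3)*30 = -51*30 = -1530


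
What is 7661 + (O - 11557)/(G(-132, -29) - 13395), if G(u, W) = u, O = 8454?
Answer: 103633450/13527 ≈ 7661.2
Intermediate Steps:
7661 + (O - 11557)/(G(-132, -29) - 13395) = 7661 + (8454 - 11557)/(-132 - 13395) = 7661 - 3103/(-13527) = 7661 - 3103*(-1/13527) = 7661 + 3103/13527 = 103633450/13527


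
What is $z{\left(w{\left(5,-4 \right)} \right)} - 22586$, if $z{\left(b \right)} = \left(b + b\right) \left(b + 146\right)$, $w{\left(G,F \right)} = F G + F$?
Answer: $-28442$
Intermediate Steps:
$w{\left(G,F \right)} = F + F G$
$z{\left(b \right)} = 2 b \left(146 + b\right)$
$z{\left(w{\left(5,-4 \right)} \right)} - 22586 = 2 \left(- 4 \left(1 + 5\right)\right) \left(146 - 4 \left(1 + 5\right)\right) - 22586 = 2 \left(\left(-4\right) 6\right) \left(146 - 24\right) - 22586 = 2 \left(-24\right) \left(146 - 24\right) - 22586 = 2 \left(-24\right) 122 - 22586 = -5856 - 22586 = -28442$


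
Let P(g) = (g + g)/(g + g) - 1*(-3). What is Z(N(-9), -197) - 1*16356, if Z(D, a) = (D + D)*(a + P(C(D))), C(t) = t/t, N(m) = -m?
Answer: -19830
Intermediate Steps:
C(t) = 1
P(g) = 4 (P(g) = (2*g)/((2*g)) + 3 = (2*g)*(1/(2*g)) + 3 = 1 + 3 = 4)
Z(D, a) = 2*D*(4 + a) (Z(D, a) = (D + D)*(a + 4) = (2*D)*(4 + a) = 2*D*(4 + a))
Z(N(-9), -197) - 1*16356 = 2*(-1*(-9))*(4 - 197) - 1*16356 = 2*9*(-193) - 16356 = -3474 - 16356 = -19830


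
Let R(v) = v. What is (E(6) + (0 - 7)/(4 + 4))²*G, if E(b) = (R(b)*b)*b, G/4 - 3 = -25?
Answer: -32580251/8 ≈ -4.0725e+6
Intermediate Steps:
G = -88 (G = 12 + 4*(-25) = 12 - 100 = -88)
E(b) = b³ (E(b) = (b*b)*b = b²*b = b³)
(E(6) + (0 - 7)/(4 + 4))²*G = (6³ + (0 - 7)/(4 + 4))²*(-88) = (216 - 7/8)²*(-88) = (1721/8)²*(-88) = (2961841/64)*(-88) = -32580251/8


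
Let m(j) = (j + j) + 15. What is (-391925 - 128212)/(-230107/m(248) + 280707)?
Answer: -265790007/143211170 ≈ -1.8559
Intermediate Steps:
m(j) = 15 + 2*j (m(j) = 2*j + 15 = 15 + 2*j)
(-391925 - 128212)/(-230107/m(248) + 280707) = (-391925 - 128212)/(-230107/(15 + 2*248) + 280707) = -520137/(-230107/(15 + 496) + 280707) = -520137/(-230107/511 + 280707) = -520137/143211170/511 = -520137*511/143211170 = -265790007/143211170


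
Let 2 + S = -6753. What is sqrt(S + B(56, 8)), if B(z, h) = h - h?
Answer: I*sqrt(6755) ≈ 82.189*I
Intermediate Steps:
B(z, h) = 0
S = -6755 (S = -2 - 6753 = -6755)
sqrt(S + B(56, 8)) = sqrt(-6755 + 0) = sqrt(-6755) = I*sqrt(6755)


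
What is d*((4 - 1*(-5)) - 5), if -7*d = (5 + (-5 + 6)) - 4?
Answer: -8/7 ≈ -1.1429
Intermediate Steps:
d = -2/7 (d = -((5 + (-5 + 6)) - 4)/7 = -((5 + 1) - 4)/7 = -(6 - 4)/7 = -⅐*2 = -2/7 ≈ -0.28571)
d*((4 - 1*(-5)) - 5) = -2*((4 - 1*(-5)) - 5)/7 = -2*((4 + 5) - 5)/7 = -2*(9 - 5)/7 = -2/7*4 = -8/7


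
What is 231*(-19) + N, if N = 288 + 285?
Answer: -3816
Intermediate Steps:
N = 573
231*(-19) + N = 231*(-19) + 573 = -4389 + 573 = -3816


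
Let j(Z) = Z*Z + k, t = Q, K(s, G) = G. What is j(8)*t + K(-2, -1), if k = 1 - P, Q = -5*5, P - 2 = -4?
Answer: -1676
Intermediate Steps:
P = -2 (P = 2 - 4 = -2)
Q = -25
k = 3 (k = 1 - 1*(-2) = 1 + 2 = 3)
t = -25
j(Z) = 3 + Z² (j(Z) = Z*Z + 3 = Z² + 3 = 3 + Z²)
j(8)*t + K(-2, -1) = (3 + 8²)*(-25) - 1 = (3 + 64)*(-25) - 1 = 67*(-25) - 1 = -1675 - 1 = -1676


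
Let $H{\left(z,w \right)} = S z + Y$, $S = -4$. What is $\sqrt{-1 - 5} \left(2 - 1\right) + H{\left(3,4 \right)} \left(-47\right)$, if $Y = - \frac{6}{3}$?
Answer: $658 + i \sqrt{6} \approx 658.0 + 2.4495 i$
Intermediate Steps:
$Y = -2$ ($Y = \left(-6\right) \frac{1}{3} = -2$)
$H{\left(z,w \right)} = -2 - 4 z$ ($H{\left(z,w \right)} = - 4 z - 2 = -2 - 4 z$)
$\sqrt{-1 - 5} \left(2 - 1\right) + H{\left(3,4 \right)} \left(-47\right) = \sqrt{-1 - 5} \left(2 - 1\right) + \left(-2 - 12\right) \left(-47\right) = \sqrt{-6} \cdot 1 + \left(-2 - 12\right) \left(-47\right) = i \sqrt{6} \cdot 1 - -658 = i \sqrt{6} + 658 = 658 + i \sqrt{6}$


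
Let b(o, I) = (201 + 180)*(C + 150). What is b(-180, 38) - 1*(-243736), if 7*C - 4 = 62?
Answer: 2131348/7 ≈ 3.0448e+5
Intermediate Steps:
C = 66/7 (C = 4/7 + (⅐)*62 = 4/7 + 62/7 = 66/7 ≈ 9.4286)
b(o, I) = 425196/7 (b(o, I) = (201 + 180)*(66/7 + 150) = 381*(1116/7) = 425196/7)
b(-180, 38) - 1*(-243736) = 425196/7 - 1*(-243736) = 425196/7 + 243736 = 2131348/7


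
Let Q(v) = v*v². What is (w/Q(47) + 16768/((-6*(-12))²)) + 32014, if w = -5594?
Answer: 269253699794/8409663 ≈ 32017.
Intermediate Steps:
Q(v) = v³
(w/Q(47) + 16768/((-6*(-12))²)) + 32014 = (-5594/(47³) + 16768/((-6*(-12))²)) + 32014 = (-5594/103823 + 16768/(72²)) + 32014 = (-5594*1/103823 + 16768/5184) + 32014 = (-5594/103823 + 16768*(1/5184)) + 32014 = (-5594/103823 + 262/81) + 32014 = 26748512/8409663 + 32014 = 269253699794/8409663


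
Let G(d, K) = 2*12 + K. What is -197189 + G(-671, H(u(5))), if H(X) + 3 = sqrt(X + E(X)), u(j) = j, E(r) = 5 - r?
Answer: -197168 + sqrt(5) ≈ -1.9717e+5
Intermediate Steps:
H(X) = -3 + sqrt(5) (H(X) = -3 + sqrt(X + (5 - X)) = -3 + sqrt(5))
G(d, K) = 24 + K
-197189 + G(-671, H(u(5))) = -197189 + (24 + (-3 + sqrt(5))) = -197189 + (21 + sqrt(5)) = -197168 + sqrt(5)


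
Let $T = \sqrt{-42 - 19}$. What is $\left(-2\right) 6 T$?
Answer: $- 12 i \sqrt{61} \approx - 93.723 i$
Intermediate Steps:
$T = i \sqrt{61}$ ($T = \sqrt{-61} = i \sqrt{61} \approx 7.8102 i$)
$\left(-2\right) 6 T = \left(-2\right) 6 i \sqrt{61} = - 12 i \sqrt{61}$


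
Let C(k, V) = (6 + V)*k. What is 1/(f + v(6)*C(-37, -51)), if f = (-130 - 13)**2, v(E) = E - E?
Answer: 1/20449 ≈ 4.8902e-5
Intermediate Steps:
C(k, V) = k*(6 + V)
v(E) = 0
f = 20449 (f = (-143)**2 = 20449)
1/(f + v(6)*C(-37, -51)) = 1/(20449 + 0*(-37*(6 - 51))) = 1/(20449 + 0*(-37*(-45))) = 1/(20449 + 0*1665) = 1/(20449 + 0) = 1/20449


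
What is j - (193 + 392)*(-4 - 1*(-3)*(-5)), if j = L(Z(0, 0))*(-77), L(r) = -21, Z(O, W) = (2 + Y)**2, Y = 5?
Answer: 12732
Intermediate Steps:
Z(O, W) = 49 (Z(O, W) = (2 + 5)**2 = 7**2 = 49)
j = 1617 (j = -21*(-77) = 1617)
j - (193 + 392)*(-4 - 1*(-3)*(-5)) = 1617 - (193 + 392)*(-4 - 1*(-3)*(-5)) = 1617 - 585*(-4 + 3*(-5)) = 1617 - 585*(-4 - 15) = 1617 - 585*(-19) = 1617 - 1*(-11115) = 1617 + 11115 = 12732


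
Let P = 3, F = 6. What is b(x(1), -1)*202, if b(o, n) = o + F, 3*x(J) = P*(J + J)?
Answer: 1616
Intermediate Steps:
x(J) = 2*J (x(J) = (3*(J + J))/3 = (3*(2*J))/3 = (6*J)/3 = 2*J)
b(o, n) = 6 + o (b(o, n) = o + 6 = 6 + o)
b(x(1), -1)*202 = (6 + 2*1)*202 = (6 + 2)*202 = 8*202 = 1616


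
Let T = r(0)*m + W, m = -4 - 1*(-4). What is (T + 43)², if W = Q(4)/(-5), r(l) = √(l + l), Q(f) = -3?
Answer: 47524/25 ≈ 1901.0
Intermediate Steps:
r(l) = √2*√l (r(l) = √(2*l) = √2*√l)
m = 0 (m = -4 + 4 = 0)
W = ⅗ (W = -3/(-5) = -3*(-⅕) = ⅗ ≈ 0.60000)
T = ⅗ (T = (√2*√0)*0 + ⅗ = (√2*0)*0 + ⅗ = 0*0 + ⅗ = 0 + ⅗ = ⅗ ≈ 0.60000)
(T + 43)² = (⅗ + 43)² = (218/5)² = 47524/25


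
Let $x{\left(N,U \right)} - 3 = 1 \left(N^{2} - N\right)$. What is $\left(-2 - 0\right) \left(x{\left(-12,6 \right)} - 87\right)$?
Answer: $-144$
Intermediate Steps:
$x{\left(N,U \right)} = 3 + N^{2} - N$ ($x{\left(N,U \right)} = 3 + 1 \left(N^{2} - N\right) = 3 + \left(N^{2} - N\right) = 3 + N^{2} - N$)
$\left(-2 - 0\right) \left(x{\left(-12,6 \right)} - 87\right) = \left(-2 - 0\right) \left(\left(3 + \left(-12\right)^{2} - -12\right) - 87\right) = \left(-2 + 0\right) \left(\left(3 + 144 + 12\right) - 87\right) = - 2 \left(159 - 87\right) = \left(-2\right) 72 = -144$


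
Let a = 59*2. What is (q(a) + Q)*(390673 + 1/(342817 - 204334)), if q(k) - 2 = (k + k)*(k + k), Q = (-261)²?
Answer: 2232934059813380/46161 ≈ 4.8373e+10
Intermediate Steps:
a = 118
Q = 68121
q(k) = 2 + 4*k² (q(k) = 2 + (k + k)*(k + k) = 2 + (2*k)*(2*k) = 2 + 4*k²)
(q(a) + Q)*(390673 + 1/(342817 - 204334)) = ((2 + 4*118²) + 68121)*(390673 + 1/(342817 - 204334)) = ((2 + 4*13924) + 68121)*(390673 + 1/138483) = ((2 + 55696) + 68121)*(390673 + 1/138483) = (55698 + 68121)*(54101569060/138483) = 123819*(54101569060/138483) = 2232934059813380/46161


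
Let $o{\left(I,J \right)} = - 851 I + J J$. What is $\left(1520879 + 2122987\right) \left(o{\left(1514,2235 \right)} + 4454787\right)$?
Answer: $29739769457868$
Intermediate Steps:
$o{\left(I,J \right)} = J^{2} - 851 I$ ($o{\left(I,J \right)} = - 851 I + J^{2} = J^{2} - 851 I$)
$\left(1520879 + 2122987\right) \left(o{\left(1514,2235 \right)} + 4454787\right) = \left(1520879 + 2122987\right) \left(\left(2235^{2} - 1288414\right) + 4454787\right) = 3643866 \left(\left(4995225 - 1288414\right) + 4454787\right) = 3643866 \left(3706811 + 4454787\right) = 3643866 \cdot 8161598 = 29739769457868$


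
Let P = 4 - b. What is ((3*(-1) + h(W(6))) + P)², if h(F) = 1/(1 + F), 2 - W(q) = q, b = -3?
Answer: 121/9 ≈ 13.444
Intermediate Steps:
W(q) = 2 - q
P = 7 (P = 4 - 1*(-3) = 4 + 3 = 7)
((3*(-1) + h(W(6))) + P)² = ((3*(-1) + 1/(1 + (2 - 1*6))) + 7)² = ((-3 + 1/(1 + (2 - 6))) + 7)² = ((-3 + 1/(1 - 4)) + 7)² = ((-3 + 1/(-3)) + 7)² = ((-3 - ⅓) + 7)² = (-10/3 + 7)² = (11/3)² = 121/9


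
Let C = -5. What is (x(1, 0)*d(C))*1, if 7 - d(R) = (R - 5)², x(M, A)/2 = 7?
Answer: -1302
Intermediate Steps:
x(M, A) = 14 (x(M, A) = 2*7 = 14)
d(R) = 7 - (-5 + R)² (d(R) = 7 - (R - 5)² = 7 - (-5 + R)²)
(x(1, 0)*d(C))*1 = (14*(7 - (-5 - 5)²))*1 = (14*(7 - 1*(-10)²))*1 = (14*(7 - 1*100))*1 = (14*(7 - 100))*1 = (14*(-93))*1 = -1302*1 = -1302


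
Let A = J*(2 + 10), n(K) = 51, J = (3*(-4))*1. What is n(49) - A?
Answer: 195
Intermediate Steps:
J = -12 (J = -12*1 = -12)
A = -144 (A = -12*(2 + 10) = -12*12 = -144)
n(49) - A = 51 - 1*(-144) = 51 + 144 = 195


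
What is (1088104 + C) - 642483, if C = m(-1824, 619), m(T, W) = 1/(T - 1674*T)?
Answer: 1359835653793/3051552 ≈ 4.4562e+5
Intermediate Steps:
m(T, W) = -1/(1673*T) (m(T, W) = 1/(-1673*T) = -1/(1673*T))
C = 1/3051552 (C = -1/1673/(-1824) = -1/1673*(-1/1824) = 1/3051552 ≈ 3.2770e-7)
(1088104 + C) - 642483 = (1088104 + 1/3051552) - 642483 = 3320405937409/3051552 - 642483 = 1359835653793/3051552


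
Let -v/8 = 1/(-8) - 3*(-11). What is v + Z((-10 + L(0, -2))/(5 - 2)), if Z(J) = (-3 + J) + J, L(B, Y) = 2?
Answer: -814/3 ≈ -271.33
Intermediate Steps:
Z(J) = -3 + 2*J
v = -263 (v = -8*(1/(-8) - 3*(-11)) = -8*(-⅛ + 33) = -8*263/8 = -263)
v + Z((-10 + L(0, -2))/(5 - 2)) = -263 + (-3 + 2*((-10 + 2)/(5 - 2))) = -263 + (-3 + 2*(-8/3)) = -263 + (-3 - 16/3) = -263 - 25/3 = -814/3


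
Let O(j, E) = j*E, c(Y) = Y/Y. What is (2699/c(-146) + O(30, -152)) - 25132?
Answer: -26993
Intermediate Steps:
c(Y) = 1
O(j, E) = E*j
(2699/c(-146) + O(30, -152)) - 25132 = (2699/1 - 152*30) - 25132 = (2699*1 - 4560) - 25132 = (2699 - 4560) - 25132 = -1861 - 25132 = -26993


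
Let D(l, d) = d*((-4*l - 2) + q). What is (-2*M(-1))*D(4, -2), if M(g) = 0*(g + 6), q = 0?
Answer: 0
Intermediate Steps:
D(l, d) = d*(-2 - 4*l) (D(l, d) = d*((-4*l - 2) + 0) = d*((-2 - 4*l) + 0) = d*(-2 - 4*l))
M(g) = 0 (M(g) = 0*(6 + g) = 0)
(-2*M(-1))*D(4, -2) = (-2*0)*(-2*(-2)*(1 + 2*4)) = 0*(-2*(-2)*(1 + 8)) = 0*(-2*(-2)*9) = 0*36 = 0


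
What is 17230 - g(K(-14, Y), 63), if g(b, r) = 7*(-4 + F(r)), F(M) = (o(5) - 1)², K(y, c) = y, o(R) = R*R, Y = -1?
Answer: 13226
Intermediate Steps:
o(R) = R²
F(M) = 576 (F(M) = (5² - 1)² = (25 - 1)² = 24² = 576)
g(b, r) = 4004 (g(b, r) = 7*(-4 + 576) = 7*572 = 4004)
17230 - g(K(-14, Y), 63) = 17230 - 1*4004 = 17230 - 4004 = 13226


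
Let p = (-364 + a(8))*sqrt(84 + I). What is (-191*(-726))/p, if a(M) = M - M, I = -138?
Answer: 23111*I*sqrt(6)/1092 ≈ 51.841*I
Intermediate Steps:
a(M) = 0
p = -1092*I*sqrt(6) (p = (-364 + 0)*sqrt(84 - 138) = -1092*I*sqrt(6) ≈ -2674.8*I)
(-191*(-726))/p = (-191*(-726))/((-1092*I*sqrt(6))) = 138666*(I*sqrt(6)/6552) = 23111*I*sqrt(6)/1092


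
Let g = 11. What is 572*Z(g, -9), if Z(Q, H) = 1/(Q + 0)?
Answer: 52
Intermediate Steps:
Z(Q, H) = 1/Q
572*Z(g, -9) = 572/11 = 572*(1/11) = 52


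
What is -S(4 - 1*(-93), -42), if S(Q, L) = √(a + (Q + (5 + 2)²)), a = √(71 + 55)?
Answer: -√(146 + 3*√14) ≈ -12.539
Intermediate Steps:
a = 3*√14 (a = √126 = 3*√14 ≈ 11.225)
S(Q, L) = √(49 + Q + 3*√14) (S(Q, L) = √(3*√14 + (Q + (5 + 2)²)) = √(3*√14 + (Q + 7²)) = √(3*√14 + (Q + 49)) = √(3*√14 + (49 + Q)) = √(49 + Q + 3*√14))
-S(4 - 1*(-93), -42) = -√(49 + (4 - 1*(-93)) + 3*√14) = -√(49 + (4 + 93) + 3*√14) = -√(49 + 97 + 3*√14) = -√(146 + 3*√14)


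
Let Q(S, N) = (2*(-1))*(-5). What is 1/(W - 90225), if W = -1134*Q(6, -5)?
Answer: -1/101565 ≈ -9.8459e-6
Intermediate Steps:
Q(S, N) = 10 (Q(S, N) = -2*(-5) = 10)
W = -11340 (W = -1134*10 = -11340)
1/(W - 90225) = 1/(-11340 - 90225) = 1/(-101565) = -1/101565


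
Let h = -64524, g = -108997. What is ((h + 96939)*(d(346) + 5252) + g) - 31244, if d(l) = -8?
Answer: 169844019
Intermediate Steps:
((h + 96939)*(d(346) + 5252) + g) - 31244 = ((-64524 + 96939)*(-8 + 5252) - 108997) - 31244 = (32415*5244 - 108997) - 31244 = (169984260 - 108997) - 31244 = 169875263 - 31244 = 169844019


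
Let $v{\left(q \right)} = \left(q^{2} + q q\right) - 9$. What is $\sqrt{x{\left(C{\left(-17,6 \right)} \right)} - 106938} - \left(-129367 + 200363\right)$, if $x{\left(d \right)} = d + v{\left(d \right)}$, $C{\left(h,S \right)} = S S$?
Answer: $-70996 + 3 i \sqrt{11591} \approx -70996.0 + 322.98 i$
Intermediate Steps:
$C{\left(h,S \right)} = S^{2}$
$v{\left(q \right)} = -9 + 2 q^{2}$ ($v{\left(q \right)} = \left(q^{2} + q^{2}\right) - 9 = 2 q^{2} - 9 = -9 + 2 q^{2}$)
$x{\left(d \right)} = -9 + d + 2 d^{2}$ ($x{\left(d \right)} = d + \left(-9 + 2 d^{2}\right) = -9 + d + 2 d^{2}$)
$\sqrt{x{\left(C{\left(-17,6 \right)} \right)} - 106938} - \left(-129367 + 200363\right) = \sqrt{\left(-9 + 6^{2} + 2 \left(6^{2}\right)^{2}\right) - 106938} - \left(-129367 + 200363\right) = \sqrt{\left(-9 + 36 + 2 \cdot 36^{2}\right) - 106938} - 70996 = \sqrt{\left(-9 + 36 + 2 \cdot 1296\right) - 106938} - 70996 = \sqrt{\left(-9 + 36 + 2592\right) - 106938} - 70996 = \sqrt{2619 - 106938} - 70996 = \sqrt{-104319} - 70996 = 3 i \sqrt{11591} - 70996 = -70996 + 3 i \sqrt{11591}$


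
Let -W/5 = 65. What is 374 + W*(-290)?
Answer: 94624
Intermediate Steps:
W = -325 (W = -5*65 = -325)
374 + W*(-290) = 374 - 325*(-290) = 374 + 94250 = 94624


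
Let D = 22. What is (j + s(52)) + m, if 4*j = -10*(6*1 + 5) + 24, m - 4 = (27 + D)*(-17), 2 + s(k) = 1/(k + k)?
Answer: -88659/104 ≈ -852.49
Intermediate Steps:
s(k) = -2 + 1/(2*k) (s(k) = -2 + 1/(k + k) = -2 + 1/(2*k))
m = -829 (m = 4 + (27 + 22)*(-17) = 4 + 49*(-17) = 4 - 833 = -829)
j = -43/2 (j = (-10*(6*1 + 5) + 24)/4 = (-10*(6 + 5) + 24)/4 = (-10*11 + 24)/4 = (-110 + 24)/4 = (1/4)*(-86) = -43/2 ≈ -21.500)
(j + s(52)) + m = (-43/2 + (-2 + (1/2)/52)) - 829 = (-43/2 + (-2 + (1/2)*(1/52))) - 829 = (-43/2 + (-2 + 1/104)) - 829 = (-43/2 - 207/104) - 829 = -2443/104 - 829 = -88659/104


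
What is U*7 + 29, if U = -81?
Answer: -538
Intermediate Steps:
U*7 + 29 = -81*7 + 29 = -567 + 29 = -538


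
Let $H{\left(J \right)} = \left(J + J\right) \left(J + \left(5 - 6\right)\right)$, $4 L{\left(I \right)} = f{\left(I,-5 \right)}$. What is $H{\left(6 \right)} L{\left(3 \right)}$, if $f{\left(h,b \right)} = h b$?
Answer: $-225$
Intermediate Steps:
$f{\left(h,b \right)} = b h$
$L{\left(I \right)} = - \frac{5 I}{4}$ ($L{\left(I \right)} = \frac{\left(-5\right) I}{4} = - \frac{5 I}{4}$)
$H{\left(J \right)} = 2 J \left(-1 + J\right)$ ($H{\left(J \right)} = 2 J \left(J + \left(5 - 6\right)\right) = 2 J \left(J - 1\right) = 2 J \left(-1 + J\right)$)
$H{\left(6 \right)} L{\left(3 \right)} = 2 \cdot 6 \left(-1 + 6\right) \left(\left(- \frac{5}{4}\right) 3\right) = 2 \cdot 6 \cdot 5 \left(- \frac{15}{4}\right) = 60 \left(- \frac{15}{4}\right) = -225$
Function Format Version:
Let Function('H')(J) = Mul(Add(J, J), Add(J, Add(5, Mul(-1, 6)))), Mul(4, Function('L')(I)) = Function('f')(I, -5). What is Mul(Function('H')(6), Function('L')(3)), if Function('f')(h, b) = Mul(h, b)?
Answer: -225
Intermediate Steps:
Function('f')(h, b) = Mul(b, h)
Function('L')(I) = Mul(Rational(-5, 4), I) (Function('L')(I) = Mul(Rational(1, 4), Mul(-5, I)) = Mul(Rational(-5, 4), I))
Function('H')(J) = Mul(2, J, Add(-1, J)) (Function('H')(J) = Mul(Mul(2, J), Add(J, Add(5, -6))) = Mul(Mul(2, J), Add(J, -1)) = Mul(Mul(2, J), Add(-1, J)) = Mul(2, J, Add(-1, J)))
Mul(Function('H')(6), Function('L')(3)) = Mul(Mul(2, 6, Add(-1, 6)), Mul(Rational(-5, 4), 3)) = Mul(Mul(2, 6, 5), Rational(-15, 4)) = Mul(60, Rational(-15, 4)) = -225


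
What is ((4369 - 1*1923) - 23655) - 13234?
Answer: -34443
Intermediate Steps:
((4369 - 1*1923) - 23655) - 13234 = ((4369 - 1923) - 23655) - 13234 = (2446 - 23655) - 13234 = -21209 - 13234 = -34443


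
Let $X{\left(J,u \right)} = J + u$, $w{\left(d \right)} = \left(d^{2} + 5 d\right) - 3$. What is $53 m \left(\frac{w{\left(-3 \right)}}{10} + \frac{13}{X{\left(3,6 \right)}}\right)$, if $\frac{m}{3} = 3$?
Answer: $\frac{2597}{10} \approx 259.7$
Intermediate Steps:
$m = 9$ ($m = 3 \cdot 3 = 9$)
$w{\left(d \right)} = -3 + d^{2} + 5 d$
$53 m \left(\frac{w{\left(-3 \right)}}{10} + \frac{13}{X{\left(3,6 \right)}}\right) = 53 \cdot 9 \left(\frac{-3 + \left(-3\right)^{2} + 5 \left(-3\right)}{10} + \frac{13}{3 + 6}\right) = 477 \left(\left(-3 + 9 - 15\right) \frac{1}{10} + \frac{13}{9}\right) = 477 \left(\left(-9\right) \frac{1}{10} + 13 \cdot \frac{1}{9}\right) = 477 \left(- \frac{9}{10} + \frac{13}{9}\right) = 477 \cdot \frac{49}{90} = \frac{2597}{10}$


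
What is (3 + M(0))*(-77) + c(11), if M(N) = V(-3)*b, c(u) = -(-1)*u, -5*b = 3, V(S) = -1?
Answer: -1331/5 ≈ -266.20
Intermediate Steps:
b = -⅗ (b = -⅕*3 = -⅗ ≈ -0.60000)
c(u) = u
M(N) = ⅗ (M(N) = -1*(-⅗) = ⅗)
(3 + M(0))*(-77) + c(11) = (3 + ⅗)*(-77) + 11 = (18/5)*(-77) + 11 = -1386/5 + 11 = -1331/5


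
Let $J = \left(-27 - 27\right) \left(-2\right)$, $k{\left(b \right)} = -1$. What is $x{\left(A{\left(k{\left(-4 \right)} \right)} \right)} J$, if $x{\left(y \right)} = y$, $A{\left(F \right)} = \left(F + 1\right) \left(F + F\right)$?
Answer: $0$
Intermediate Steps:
$A{\left(F \right)} = 2 F \left(1 + F\right)$ ($A{\left(F \right)} = \left(1 + F\right) 2 F = 2 F \left(1 + F\right)$)
$J = 108$ ($J = \left(-54\right) \left(-2\right) = 108$)
$x{\left(A{\left(k{\left(-4 \right)} \right)} \right)} J = 2 \left(-1\right) \left(1 - 1\right) 108 = 2 \left(-1\right) 0 \cdot 108 = 0 \cdot 108 = 0$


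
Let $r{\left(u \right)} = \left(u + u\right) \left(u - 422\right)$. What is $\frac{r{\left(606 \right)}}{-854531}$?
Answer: $- \frac{223008}{854531} \approx -0.26097$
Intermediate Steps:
$r{\left(u \right)} = 2 u \left(-422 + u\right)$
$\frac{r{\left(606 \right)}}{-854531} = \frac{2 \cdot 606 \left(-422 + 606\right)}{-854531} = 2 \cdot 606 \cdot 184 \left(- \frac{1}{854531}\right) = 223008 \left(- \frac{1}{854531}\right) = - \frac{223008}{854531}$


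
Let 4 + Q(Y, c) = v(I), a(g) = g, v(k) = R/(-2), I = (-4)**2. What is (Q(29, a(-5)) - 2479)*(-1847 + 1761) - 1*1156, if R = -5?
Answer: 212167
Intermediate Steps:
I = 16
v(k) = 5/2 (v(k) = -5/(-2) = -5*(-1/2) = 5/2)
Q(Y, c) = -3/2 (Q(Y, c) = -4 + 5/2 = -3/2)
(Q(29, a(-5)) - 2479)*(-1847 + 1761) - 1*1156 = (-3/2 - 2479)*(-1847 + 1761) - 1*1156 = -4961/2*(-86) - 1156 = 213323 - 1156 = 212167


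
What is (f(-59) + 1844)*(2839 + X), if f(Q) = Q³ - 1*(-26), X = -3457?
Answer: 125768562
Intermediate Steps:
f(Q) = 26 + Q³ (f(Q) = Q³ + 26 = 26 + Q³)
(f(-59) + 1844)*(2839 + X) = ((26 + (-59)³) + 1844)*(2839 - 3457) = ((26 - 205379) + 1844)*(-618) = (-205353 + 1844)*(-618) = -203509*(-618) = 125768562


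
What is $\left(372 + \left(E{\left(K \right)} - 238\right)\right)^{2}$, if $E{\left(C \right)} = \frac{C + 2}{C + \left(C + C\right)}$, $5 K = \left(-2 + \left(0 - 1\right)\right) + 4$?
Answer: $\frac{170569}{9} \approx 18952.0$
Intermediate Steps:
$K = \frac{1}{5}$ ($K = \frac{\left(-2 + \left(0 - 1\right)\right) + 4}{5} = \frac{\left(-2 - 1\right) + 4}{5} = \frac{-3 + 4}{5} = \frac{1}{5} \cdot 1 = \frac{1}{5} \approx 0.2$)
$E{\left(C \right)} = \frac{2 + C}{3 C}$ ($E{\left(C \right)} = \frac{2 + C}{C + 2 C} = \frac{2 + C}{3 C}$)
$\left(372 + \left(E{\left(K \right)} - 238\right)\right)^{2} = \left(372 - \left(238 - \frac{\frac{1}{\frac{1}{5}} \left(2 + \frac{1}{5}\right)}{3}\right)\right)^{2} = \left(372 - \left(238 - \frac{11}{3}\right)\right)^{2} = \left(372 + \left(\frac{11}{3} - 238\right)\right)^{2} = \left(372 - \frac{703}{3}\right)^{2} = \left(\frac{413}{3}\right)^{2} = \frac{170569}{9}$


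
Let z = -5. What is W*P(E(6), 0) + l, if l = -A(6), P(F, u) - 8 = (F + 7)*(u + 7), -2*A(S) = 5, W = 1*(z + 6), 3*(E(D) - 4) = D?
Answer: 203/2 ≈ 101.50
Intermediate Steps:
E(D) = 4 + D/3
W = 1 (W = 1*(-5 + 6) = 1*1 = 1)
A(S) = -5/2 (A(S) = -½*5 = -5/2)
P(F, u) = 8 + (7 + F)*(7 + u) (P(F, u) = 8 + (F + 7)*(u + 7) = 8 + (7 + F)*(7 + u))
l = 5/2 (l = -1*(-5/2) = 5/2 ≈ 2.5000)
W*P(E(6), 0) + l = 1*(57 + 7*(4 + (⅓)*6) + 7*0 + (4 + (⅓)*6)*0) + 5/2 = 1*(57 + 7*(4 + 2) + 0 + (4 + 2)*0) + 5/2 = 1*(57 + 7*6 + 0 + 6*0) + 5/2 = 1*(57 + 42 + 0 + 0) + 5/2 = 1*99 + 5/2 = 99 + 5/2 = 203/2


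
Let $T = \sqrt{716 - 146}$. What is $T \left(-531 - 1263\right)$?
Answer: $- 1794 \sqrt{570} \approx -42831.0$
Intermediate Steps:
$T = \sqrt{570} \approx 23.875$
$T \left(-531 - 1263\right) = \sqrt{570} \left(-531 - 1263\right) = \sqrt{570} \left(-1794\right) = - 1794 \sqrt{570}$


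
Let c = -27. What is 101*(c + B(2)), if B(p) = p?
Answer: -2525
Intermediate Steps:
101*(c + B(2)) = 101*(-27 + 2) = 101*(-25) = -2525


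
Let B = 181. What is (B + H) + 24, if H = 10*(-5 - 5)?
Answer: 105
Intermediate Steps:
H = -100 (H = 10*(-10) = -100)
(B + H) + 24 = (181 - 100) + 24 = 81 + 24 = 105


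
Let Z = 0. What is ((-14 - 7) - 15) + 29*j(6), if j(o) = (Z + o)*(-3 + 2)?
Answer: -210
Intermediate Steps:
j(o) = -o (j(o) = (0 + o)*(-3 + 2) = o*(-1) = -o)
((-14 - 7) - 15) + 29*j(6) = ((-14 - 7) - 15) + 29*(-1*6) = (-21 - 15) + 29*(-6) = -36 - 174 = -210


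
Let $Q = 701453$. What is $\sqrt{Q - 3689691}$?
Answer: $i \sqrt{2988238} \approx 1728.7 i$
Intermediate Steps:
$\sqrt{Q - 3689691} = \sqrt{701453 - 3689691} = \sqrt{-2988238} = i \sqrt{2988238}$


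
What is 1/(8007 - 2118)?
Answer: 1/5889 ≈ 0.00016981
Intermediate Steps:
1/(8007 - 2118) = 1/5889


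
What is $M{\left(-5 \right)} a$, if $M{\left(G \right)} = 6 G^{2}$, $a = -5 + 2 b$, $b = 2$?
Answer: $-150$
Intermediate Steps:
$a = -1$ ($a = -5 + 2 \cdot 2 = -5 + 4 = -1$)
$M{\left(-5 \right)} a = 6 \left(-5\right)^{2} \left(-1\right) = 6 \cdot 25 \left(-1\right) = 150 \left(-1\right) = -150$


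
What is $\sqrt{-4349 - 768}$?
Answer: $i \sqrt{5117} \approx 71.533 i$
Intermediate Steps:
$\sqrt{-4349 - 768} = \sqrt{-5117} = i \sqrt{5117}$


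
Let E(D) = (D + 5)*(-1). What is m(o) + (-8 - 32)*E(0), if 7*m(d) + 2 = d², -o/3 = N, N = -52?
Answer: 25734/7 ≈ 3676.3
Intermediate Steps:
E(D) = -5 - D (E(D) = (5 + D)*(-1) = -5 - D)
o = 156 (o = -3*(-52) = 156)
m(d) = -2/7 + d²/7
m(o) + (-8 - 32)*E(0) = (-2/7 + (⅐)*156²) + (-8 - 32)*(-5 - 1*0) = (-2/7 + (⅐)*24336) - 40*(-5 + 0) = (-2/7 + 24336/7) - 40*(-5) = 24334/7 + 200 = 25734/7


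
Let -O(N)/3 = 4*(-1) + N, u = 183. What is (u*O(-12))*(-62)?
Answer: -544608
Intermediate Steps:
O(N) = 12 - 3*N (O(N) = -3*(4*(-1) + N) = -3*(-4 + N) = 12 - 3*N)
(u*O(-12))*(-62) = (183*(12 - 3*(-12)))*(-62) = (183*(12 + 36))*(-62) = (183*48)*(-62) = 8784*(-62) = -544608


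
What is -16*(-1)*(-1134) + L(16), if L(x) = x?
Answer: -18128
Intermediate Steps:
-16*(-1)*(-1134) + L(16) = -16*(-1)*(-1134) + 16 = 16*(-1134) + 16 = -18144 + 16 = -18128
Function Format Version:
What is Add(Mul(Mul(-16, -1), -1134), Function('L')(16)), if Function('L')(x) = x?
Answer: -18128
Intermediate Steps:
Add(Mul(Mul(-16, -1), -1134), Function('L')(16)) = Add(Mul(Mul(-16, -1), -1134), 16) = Add(Mul(16, -1134), 16) = Add(-18144, 16) = -18128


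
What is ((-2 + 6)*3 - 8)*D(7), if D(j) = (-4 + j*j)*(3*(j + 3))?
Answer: 5400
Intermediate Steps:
D(j) = (-4 + j²)*(9 + 3*j) (D(j) = (-4 + j²)*(3*(3 + j)) = (-4 + j²)*(9 + 3*j))
((-2 + 6)*3 - 8)*D(7) = ((-2 + 6)*3 - 8)*(-36 - 12*7 + 3*7³ + 9*7²) = (4*3 - 8)*(-36 - 84 + 3*343 + 9*49) = (12 - 8)*(-36 - 84 + 1029 + 441) = 4*1350 = 5400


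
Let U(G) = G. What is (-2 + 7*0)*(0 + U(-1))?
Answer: 2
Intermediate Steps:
(-2 + 7*0)*(0 + U(-1)) = (-2 + 7*0)*(0 - 1) = (-2 + 0)*(-1) = -2*(-1) = 2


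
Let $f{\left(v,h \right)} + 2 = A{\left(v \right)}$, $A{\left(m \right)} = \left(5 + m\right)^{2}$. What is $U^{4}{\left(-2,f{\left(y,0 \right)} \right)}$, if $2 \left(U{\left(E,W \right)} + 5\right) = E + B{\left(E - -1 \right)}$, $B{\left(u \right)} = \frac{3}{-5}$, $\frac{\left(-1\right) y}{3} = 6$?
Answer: $\frac{15752961}{10000} \approx 1575.3$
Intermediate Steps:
$y = -18$ ($y = \left(-3\right) 6 = -18$)
$B{\left(u \right)} = - \frac{3}{5}$ ($B{\left(u \right)} = 3 \left(- \frac{1}{5}\right) = - \frac{3}{5}$)
$f{\left(v,h \right)} = -2 + \left(5 + v\right)^{2}$
$U{\left(E,W \right)} = - \frac{53}{10} + \frac{E}{2}$ ($U{\left(E,W \right)} = -5 + \frac{E - \frac{3}{5}}{2} = -5 + \frac{- \frac{3}{5} + E}{2} = -5 + \left(- \frac{3}{10} + \frac{E}{2}\right) = - \frac{53}{10} + \frac{E}{2}$)
$U^{4}{\left(-2,f{\left(y,0 \right)} \right)} = \left(- \frac{53}{10} + \frac{1}{2} \left(-2\right)\right)^{4} = \left(- \frac{53}{10} - 1\right)^{4} = \left(- \frac{63}{10}\right)^{4} = \frac{15752961}{10000}$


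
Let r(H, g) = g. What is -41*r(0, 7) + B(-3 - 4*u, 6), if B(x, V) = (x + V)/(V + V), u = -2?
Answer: -3433/12 ≈ -286.08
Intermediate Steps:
B(x, V) = (V + x)/(2*V) (B(x, V) = (V + x)/((2*V)) = (V + x)*(1/(2*V)) = (V + x)/(2*V))
-41*r(0, 7) + B(-3 - 4*u, 6) = -41*7 + (½)*(6 + (-3 - 4*(-2)))/6 = -287 + (½)*(⅙)*(6 + (-3 + 8)) = -287 + (½)*(⅙)*(6 + 5) = -287 + (½)*(⅙)*11 = -287 + 11/12 = -3433/12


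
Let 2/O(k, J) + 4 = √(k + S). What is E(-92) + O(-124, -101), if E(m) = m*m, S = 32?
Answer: 228526/27 - I*√23/27 ≈ 8463.9 - 0.17762*I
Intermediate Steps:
E(m) = m²
O(k, J) = 2/(-4 + √(32 + k)) (O(k, J) = 2/(-4 + √(k + 32)) = 2/(-4 + √(32 + k)))
E(-92) + O(-124, -101) = (-92)² + 2/(-4 + √(32 - 124)) = 8464 + 2/(-4 + √(-92)) = 8464 + 2/(-4 + 2*I*√23)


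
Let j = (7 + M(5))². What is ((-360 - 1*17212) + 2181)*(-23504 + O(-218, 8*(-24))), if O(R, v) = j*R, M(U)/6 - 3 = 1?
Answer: 3586133782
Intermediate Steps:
M(U) = 24 (M(U) = 18 + 6*1 = 18 + 6 = 24)
j = 961 (j = (7 + 24)² = 31² = 961)
O(R, v) = 961*R
((-360 - 1*17212) + 2181)*(-23504 + O(-218, 8*(-24))) = ((-360 - 1*17212) + 2181)*(-23504 + 961*(-218)) = ((-360 - 17212) + 2181)*(-23504 - 209498) = (-17572 + 2181)*(-233002) = -15391*(-233002) = 3586133782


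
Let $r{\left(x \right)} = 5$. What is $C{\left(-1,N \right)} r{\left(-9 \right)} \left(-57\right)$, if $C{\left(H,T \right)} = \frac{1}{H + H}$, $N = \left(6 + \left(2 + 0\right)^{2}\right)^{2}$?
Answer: $\frac{285}{2} \approx 142.5$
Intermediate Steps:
$N = 100$ ($N = \left(6 + 2^{2}\right)^{2} = \left(6 + 4\right)^{2} = 10^{2} = 100$)
$C{\left(H,T \right)} = \frac{1}{2 H}$
$C{\left(-1,N \right)} r{\left(-9 \right)} \left(-57\right) = \frac{1}{2 \left(-1\right)} 5 \left(-57\right) = \frac{1}{2} \left(-1\right) 5 \left(-57\right) = \left(- \frac{1}{2}\right) 5 \left(-57\right) = \left(- \frac{5}{2}\right) \left(-57\right) = \frac{285}{2}$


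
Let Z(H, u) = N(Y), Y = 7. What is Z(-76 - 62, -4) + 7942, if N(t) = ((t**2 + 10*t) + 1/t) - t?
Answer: 56379/7 ≈ 8054.1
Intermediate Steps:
N(t) = 1/t + t**2 + 9*t (N(t) = (1/t + t**2 + 10*t) - t = 1/t + t**2 + 9*t)
Z(H, u) = 785/7 (Z(H, u) = (1 + 7**2*(9 + 7))/7 = (1 + 49*16)/7 = (1 + 784)/7 = (1/7)*785 = 785/7)
Z(-76 - 62, -4) + 7942 = 785/7 + 7942 = 56379/7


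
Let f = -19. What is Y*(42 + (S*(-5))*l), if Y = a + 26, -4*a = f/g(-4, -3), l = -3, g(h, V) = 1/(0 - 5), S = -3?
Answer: -27/4 ≈ -6.7500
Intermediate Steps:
g(h, V) = -1/5 (g(h, V) = 1/(-5) = -1/5)
a = -95/4 (a = -(-19)/(4*(-1/5)) = -(-19)*(-5)/4 = -1/4*95 = -95/4 ≈ -23.750)
Y = 9/4 (Y = -95/4 + 26 = 9/4 ≈ 2.2500)
Y*(42 + (S*(-5))*l) = 9*(42 - 3*(-5)*(-3))/4 = 9*(42 + 15*(-3))/4 = 9*(42 - 45)/4 = (9/4)*(-3) = -27/4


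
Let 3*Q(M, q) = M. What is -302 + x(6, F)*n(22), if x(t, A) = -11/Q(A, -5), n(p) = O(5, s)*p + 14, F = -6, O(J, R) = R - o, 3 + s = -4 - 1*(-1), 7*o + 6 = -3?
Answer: -5568/7 ≈ -795.43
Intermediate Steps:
o = -9/7 (o = -6/7 + (⅐)*(-3) = -6/7 - 3/7 = -9/7 ≈ -1.2857)
s = -6 (s = -3 + (-4 - 1*(-1)) = -3 + (-4 + 1) = -3 - 3 = -6)
O(J, R) = 9/7 + R (O(J, R) = R - 1*(-9/7) = R + 9/7 = 9/7 + R)
Q(M, q) = M/3
n(p) = 14 - 33*p/7 (n(p) = (9/7 - 6)*p + 14 = -33*p/7 + 14 = 14 - 33*p/7)
x(t, A) = -33/A (x(t, A) = -11*3/A = -33/A)
-302 + x(6, F)*n(22) = -302 + (-33/(-6))*(14 - 33/7*22) = -302 + (-33*(-⅙))*(14 - 726/7) = -302 + (11/2)*(-628/7) = -302 - 3454/7 = -5568/7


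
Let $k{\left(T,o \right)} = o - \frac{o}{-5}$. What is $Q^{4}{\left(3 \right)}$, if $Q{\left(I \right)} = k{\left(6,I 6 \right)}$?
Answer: $\frac{136048896}{625} \approx 2.1768 \cdot 10^{5}$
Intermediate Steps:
$k{\left(T,o \right)} = \frac{6 o}{5}$ ($k{\left(T,o \right)} = o - o \left(- \frac{1}{5}\right) = o - - \frac{o}{5} = o + \frac{o}{5} = \frac{6 o}{5}$)
$Q{\left(I \right)} = \frac{36 I}{5}$ ($Q{\left(I \right)} = \frac{6 I 6}{5} = \frac{6 \cdot 6 I}{5} = \frac{36 I}{5}$)
$Q^{4}{\left(3 \right)} = \left(\frac{36}{5} \cdot 3\right)^{4} = \left(\frac{108}{5}\right)^{4} = \frac{136048896}{625}$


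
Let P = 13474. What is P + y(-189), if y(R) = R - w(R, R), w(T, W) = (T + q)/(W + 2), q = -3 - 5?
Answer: 2484098/187 ≈ 13284.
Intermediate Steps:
q = -8
w(T, W) = (-8 + T)/(2 + W) (w(T, W) = (T - 8)/(W + 2) = (-8 + T)/(2 + W))
y(R) = R - (-8 + R)/(2 + R)
P + y(-189) = 13474 + (8 - 189 + (-189)²)/(2 - 189) = 13474 + (8 - 189 + 35721)/(-187) = 13474 - 1/187*35540 = 13474 - 35540/187 = 2484098/187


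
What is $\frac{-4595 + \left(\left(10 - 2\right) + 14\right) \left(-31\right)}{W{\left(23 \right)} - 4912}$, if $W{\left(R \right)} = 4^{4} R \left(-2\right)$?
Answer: $\frac{5277}{16688} \approx 0.31622$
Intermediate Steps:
$W{\left(R \right)} = - 512 R$ ($W{\left(R \right)} = 256 R \left(-2\right) = - 512 R$)
$\frac{-4595 + \left(\left(10 - 2\right) + 14\right) \left(-31\right)}{W{\left(23 \right)} - 4912} = \frac{-4595 + \left(\left(10 - 2\right) + 14\right) \left(-31\right)}{\left(-512\right) 23 - 4912} = \frac{-4595 + \left(\left(10 - 2\right) + 14\right) \left(-31\right)}{-11776 - 4912} = \frac{-4595 + \left(8 + 14\right) \left(-31\right)}{-16688} = \left(-4595 + 22 \left(-31\right)\right) \left(- \frac{1}{16688}\right) = \left(-4595 - 682\right) \left(- \frac{1}{16688}\right) = \left(-5277\right) \left(- \frac{1}{16688}\right) = \frac{5277}{16688}$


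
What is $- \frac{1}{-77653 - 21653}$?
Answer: $\frac{1}{99306} \approx 1.007 \cdot 10^{-5}$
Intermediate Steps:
$- \frac{1}{-77653 - 21653} = - \frac{1}{-99306} = \left(-1\right) \left(- \frac{1}{99306}\right) = \frac{1}{99306}$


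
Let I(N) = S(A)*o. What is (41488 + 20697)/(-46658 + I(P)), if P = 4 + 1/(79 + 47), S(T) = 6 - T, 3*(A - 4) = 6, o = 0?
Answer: -62185/46658 ≈ -1.3328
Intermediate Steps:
A = 6 (A = 4 + (1/3)*6 = 4 + 2 = 6)
P = 505/126 (P = 4 + 1/126 = 505/126 ≈ 4.0079)
I(N) = 0 (I(N) = (6 - 1*6)*0 = (6 - 6)*0 = 0*0 = 0)
(41488 + 20697)/(-46658 + I(P)) = (41488 + 20697)/(-46658 + 0) = 62185/(-46658) = 62185*(-1/46658) = -62185/46658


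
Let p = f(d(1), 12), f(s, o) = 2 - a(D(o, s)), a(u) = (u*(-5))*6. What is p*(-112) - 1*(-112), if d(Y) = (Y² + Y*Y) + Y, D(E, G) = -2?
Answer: 6608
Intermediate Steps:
a(u) = -30*u (a(u) = -5*u*6 = -30*u)
d(Y) = Y + 2*Y² (d(Y) = (Y² + Y²) + Y = 2*Y² + Y = Y + 2*Y²)
f(s, o) = -58 (f(s, o) = 2 - (-30)*(-2) = 2 - 1*60 = 2 - 60 = -58)
p = -58
p*(-112) - 1*(-112) = -58*(-112) - 1*(-112) = 6496 + 112 = 6608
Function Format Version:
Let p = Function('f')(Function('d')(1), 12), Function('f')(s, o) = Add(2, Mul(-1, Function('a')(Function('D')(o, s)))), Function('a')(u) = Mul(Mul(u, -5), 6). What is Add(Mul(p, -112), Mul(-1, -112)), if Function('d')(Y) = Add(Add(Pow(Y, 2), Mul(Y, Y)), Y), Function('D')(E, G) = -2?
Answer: 6608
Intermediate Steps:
Function('a')(u) = Mul(-30, u) (Function('a')(u) = Mul(Mul(-5, u), 6) = Mul(-30, u))
Function('d')(Y) = Add(Y, Mul(2, Pow(Y, 2))) (Function('d')(Y) = Add(Add(Pow(Y, 2), Pow(Y, 2)), Y) = Add(Mul(2, Pow(Y, 2)), Y) = Add(Y, Mul(2, Pow(Y, 2))))
Function('f')(s, o) = -58 (Function('f')(s, o) = Add(2, Mul(-1, Mul(-30, -2))) = Add(2, Mul(-1, 60)) = Add(2, -60) = -58)
p = -58
Add(Mul(p, -112), Mul(-1, -112)) = Add(Mul(-58, -112), Mul(-1, -112)) = Add(6496, 112) = 6608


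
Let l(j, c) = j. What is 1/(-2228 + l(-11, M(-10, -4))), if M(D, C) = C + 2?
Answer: -1/2239 ≈ -0.00044663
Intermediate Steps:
M(D, C) = 2 + C
1/(-2228 + l(-11, M(-10, -4))) = 1/(-2228 - 11) = 1/(-2239) = -1/2239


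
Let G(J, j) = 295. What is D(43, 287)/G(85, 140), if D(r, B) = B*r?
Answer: 12341/295 ≈ 41.834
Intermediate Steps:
D(43, 287)/G(85, 140) = (287*43)/295 = 12341*(1/295) = 12341/295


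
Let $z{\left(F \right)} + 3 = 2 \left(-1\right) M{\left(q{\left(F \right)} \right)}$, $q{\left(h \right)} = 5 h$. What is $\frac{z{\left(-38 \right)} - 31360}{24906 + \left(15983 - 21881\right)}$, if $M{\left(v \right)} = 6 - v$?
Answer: $- \frac{10585}{6336} \approx -1.6706$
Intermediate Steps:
$z{\left(F \right)} = -15 + 10 F$ ($z{\left(F \right)} = -3 + 2 \left(-1\right) \left(6 - 5 F\right) = -3 - 2 \left(6 - 5 F\right) = -3 + \left(-12 + 10 F\right) = -15 + 10 F$)
$\frac{z{\left(-38 \right)} - 31360}{24906 + \left(15983 - 21881\right)} = \frac{\left(-15 + 10 \left(-38\right)\right) - 31360}{24906 + \left(15983 - 21881\right)} = \frac{\left(-15 - 380\right) - 31360}{24906 + \left(15983 - 21881\right)} = \frac{-395 - 31360}{24906 - 5898} = - \frac{31755}{19008} = \left(-31755\right) \frac{1}{19008} = - \frac{10585}{6336}$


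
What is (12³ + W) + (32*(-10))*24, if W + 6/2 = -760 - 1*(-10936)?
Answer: 4221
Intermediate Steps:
W = 10173 (W = -3 + (-760 - 1*(-10936)) = -3 + (-760 + 10936) = -3 + 10176 = 10173)
(12³ + W) + (32*(-10))*24 = (12³ + 10173) + (32*(-10))*24 = (1728 + 10173) - 320*24 = 11901 - 7680 = 4221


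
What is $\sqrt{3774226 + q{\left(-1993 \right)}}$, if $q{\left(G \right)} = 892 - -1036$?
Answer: $\sqrt{3776154} \approx 1943.2$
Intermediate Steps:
$q{\left(G \right)} = 1928$ ($q{\left(G \right)} = 892 + 1036 = 1928$)
$\sqrt{3774226 + q{\left(-1993 \right)}} = \sqrt{3774226 + 1928} = \sqrt{3776154}$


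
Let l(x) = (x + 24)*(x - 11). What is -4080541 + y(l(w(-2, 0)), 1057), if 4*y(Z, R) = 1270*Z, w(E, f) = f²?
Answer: -4164361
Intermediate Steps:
l(x) = (-11 + x)*(24 + x) (l(x) = (24 + x)*(-11 + x) = (-11 + x)*(24 + x))
y(Z, R) = 635*Z/2 (y(Z, R) = (1270*Z)/4 = 635*Z/2)
-4080541 + y(l(w(-2, 0)), 1057) = -4080541 + 635*(-264 + (0²)² + 13*0²)/2 = -4080541 + 635*(-264 + 0² + 13*0)/2 = -4080541 + 635*(-264 + 0 + 0)/2 = -4080541 + (635/2)*(-264) = -4080541 - 83820 = -4164361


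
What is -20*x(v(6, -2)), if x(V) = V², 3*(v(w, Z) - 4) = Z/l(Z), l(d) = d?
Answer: -3380/9 ≈ -375.56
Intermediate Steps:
v(w, Z) = 13/3 (v(w, Z) = 4 + (Z/Z)/3 = 4 + (⅓)*1 = 4 + ⅓ = 13/3)
-20*x(v(6, -2)) = -20*(13/3)² = -20*169/9 = -3380/9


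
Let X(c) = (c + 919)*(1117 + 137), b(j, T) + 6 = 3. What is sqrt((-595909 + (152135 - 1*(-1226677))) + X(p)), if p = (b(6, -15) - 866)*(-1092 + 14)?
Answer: sqrt(1176659957) ≈ 34303.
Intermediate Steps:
b(j, T) = -3 (b(j, T) = -6 + 3 = -3)
p = 936782 (p = (-3 - 866)*(-1092 + 14) = -869*(-1078) = 936782)
X(c) = 1152426 + 1254*c (X(c) = (919 + c)*1254 = 1152426 + 1254*c)
sqrt((-595909 + (152135 - 1*(-1226677))) + X(p)) = sqrt((-595909 + (152135 - 1*(-1226677))) + (1152426 + 1254*936782)) = sqrt((-595909 + (152135 + 1226677)) + (1152426 + 1174724628)) = sqrt((-595909 + 1378812) + 1175877054) = sqrt(782903 + 1175877054) = sqrt(1176659957)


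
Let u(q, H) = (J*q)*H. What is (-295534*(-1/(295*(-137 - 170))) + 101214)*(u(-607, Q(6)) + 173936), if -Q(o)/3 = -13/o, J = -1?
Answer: 1630488578108444/90565 ≈ 1.8004e+10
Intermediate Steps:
Q(o) = 39/o (Q(o) = -(-39)/o = 39/o)
u(q, H) = -H*q (u(q, H) = (-q)*H = -H*q)
(-295534*(-1/(295*(-137 - 170))) + 101214)*(u(-607, Q(6)) + 173936) = (-295534*(-1/(295*(-137 - 170))) + 101214)*(-1*39/6*(-607) + 173936) = (-295534/((-295*(-307))) + 101214)*(-1*39*(1/6)*(-607) + 173936) = (-295534/90565 + 101214)*(-1*13/2*(-607) + 173936) = (-295534*1/90565 + 101214)*(7891/2 + 173936) = (-295534/90565 + 101214)*(355763/2) = (9166150376/90565)*(355763/2) = 1630488578108444/90565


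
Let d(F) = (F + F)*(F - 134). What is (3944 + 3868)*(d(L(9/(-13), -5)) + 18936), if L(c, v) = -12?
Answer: 175301280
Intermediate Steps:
d(F) = 2*F*(-134 + F) (d(F) = (2*F)*(-134 + F) = 2*F*(-134 + F))
(3944 + 3868)*(d(L(9/(-13), -5)) + 18936) = (3944 + 3868)*(2*(-12)*(-134 - 12) + 18936) = 7812*(2*(-12)*(-146) + 18936) = 7812*(3504 + 18936) = 7812*22440 = 175301280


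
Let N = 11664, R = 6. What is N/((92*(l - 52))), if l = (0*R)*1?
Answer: -729/299 ≈ -2.4381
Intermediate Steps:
l = 0 (l = (0*6)*1 = 0*1 = 0)
N/((92*(l - 52))) = 11664/((92*(0 - 52))) = 11664/((92*(-52))) = 11664/(-4784) = 11664*(-1/4784) = -729/299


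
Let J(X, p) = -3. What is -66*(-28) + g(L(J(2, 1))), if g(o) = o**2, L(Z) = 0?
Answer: 1848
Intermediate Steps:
-66*(-28) + g(L(J(2, 1))) = -66*(-28) + 0**2 = 1848 + 0 = 1848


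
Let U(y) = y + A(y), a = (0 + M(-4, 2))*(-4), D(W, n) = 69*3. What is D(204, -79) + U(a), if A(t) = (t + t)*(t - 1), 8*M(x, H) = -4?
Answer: 213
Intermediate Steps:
M(x, H) = -½ (M(x, H) = (⅛)*(-4) = -½)
D(W, n) = 207
A(t) = 2*t*(-1 + t) (A(t) = (2*t)*(-1 + t) = 2*t*(-1 + t))
a = 2 (a = (0 - ½)*(-4) = -½*(-4) = 2)
U(y) = y + 2*y*(-1 + y)
D(204, -79) + U(a) = 207 + 2*(-1 + 2*2) = 207 + 2*(-1 + 4) = 207 + 2*3 = 207 + 6 = 213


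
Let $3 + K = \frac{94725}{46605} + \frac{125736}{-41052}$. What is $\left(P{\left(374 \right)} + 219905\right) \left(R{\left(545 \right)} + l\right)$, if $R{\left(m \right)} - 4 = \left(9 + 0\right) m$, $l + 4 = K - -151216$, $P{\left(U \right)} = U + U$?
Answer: $\frac{366145985382333795}{10629047} \approx 3.4448 \cdot 10^{10}$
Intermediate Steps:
$P{\left(U \right)} = 2 U$
$K = - \frac{42838672}{10629047}$ ($K = -3 + \left(\frac{94725}{46605} + \frac{125736}{-41052}\right) = -3 + \left(94725 \cdot \frac{1}{46605} + 125736 \left(- \frac{1}{41052}\right)\right) = -3 + \left(\frac{6315}{3107} - \frac{10478}{3421}\right) = -3 - \frac{10951531}{10629047} = - \frac{42838672}{10629047} \approx -4.0303$)
$l = \frac{1607196616292}{10629047}$ ($l = -4 - - \frac{1607239132480}{10629047} = -4 + \left(- \frac{42838672}{10629047} + 151216\right) = -4 + \frac{1607239132480}{10629047} = \frac{1607196616292}{10629047} \approx 1.5121 \cdot 10^{5}$)
$R{\left(m \right)} = 4 + 9 m$ ($R{\left(m \right)} = 4 + \left(9 + 0\right) m = 4 + 9 m$)
$\left(P{\left(374 \right)} + 219905\right) \left(R{\left(545 \right)} + l\right) = \left(2 \cdot 374 + 219905\right) \left(\left(4 + 9 \cdot 545\right) + \frac{1607196616292}{10629047}\right) = \left(748 + 219905\right) \left(\left(4 + 4905\right) + \frac{1607196616292}{10629047}\right) = 220653 \left(4909 + \frac{1607196616292}{10629047}\right) = 220653 \cdot \frac{1659374608015}{10629047} = \frac{366145985382333795}{10629047}$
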